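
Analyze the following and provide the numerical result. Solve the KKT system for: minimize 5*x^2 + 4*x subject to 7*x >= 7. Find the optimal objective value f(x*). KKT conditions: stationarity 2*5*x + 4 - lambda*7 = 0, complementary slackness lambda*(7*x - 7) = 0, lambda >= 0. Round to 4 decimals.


Step 1: Try lambda = 0 (constraint inactive).
x_unc = -4/(2*5) = -0.4
Check: 7*-0.4 = -2.8 < 7 -- violated!
Step 2: Constraint must be active: 7*x = 7
x* = 7/7 = 1.0
lambda = (2*5*1.0 + 4)/7 = 2.0
Step 3: Compute optimal value.
f(x*) = 5*1.0^2 + 4*1.0 = 9.0


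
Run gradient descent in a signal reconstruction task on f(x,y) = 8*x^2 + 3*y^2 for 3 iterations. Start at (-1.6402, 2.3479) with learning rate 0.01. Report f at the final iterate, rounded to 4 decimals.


Gradient descent on f(x,y) = 8*x^2 + 3*y^2.
Starting point: (-1.6402, 2.3479), alpha = 0.01
Step 1: grad_x = 2*8*-1.6402 = -26.2432, grad_y = 2*3*2.3479 = 14.0874
  x_1 = -1.6402 - 0.01*-26.2432 = -1.3778
  y_1 = 2.3479 - 0.01*14.0874 = 2.207
Step 2: grad_x = 2*8*-1.3778 = -22.0443, grad_y = 2*3*2.207 = 13.2422
  x_2 = -1.3778 - 0.01*-22.0443 = -1.1573
  y_2 = 2.207 - 0.01*13.2422 = 2.0746
Step 3: grad_x = 2*8*-1.1573 = -18.5172, grad_y = 2*3*2.0746 = 12.4476
  x_3 = -1.1573 - 0.01*-18.5172 = -0.9722
  y_3 = 2.0746 - 0.01*12.4476 = 1.9501
f(-0.9722, 1.9501) = 8*(-0.9722)^2 + 3*1.9501^2 = 18.9697


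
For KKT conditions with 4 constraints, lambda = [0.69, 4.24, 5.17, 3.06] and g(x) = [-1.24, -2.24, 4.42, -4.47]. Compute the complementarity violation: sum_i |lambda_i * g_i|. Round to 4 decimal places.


KKT complementary slackness check:
lambda_1 * g_1 = 0.69 * -1.24 = -0.8556
lambda_2 * g_2 = 4.24 * -2.24 = -9.4976
lambda_3 * g_3 = 5.17 * 4.42 = 22.8514
lambda_4 * g_4 = 3.06 * -4.47 = -13.6782
Total violation = 0.8556 + 9.4976 + 22.8514 + 13.6782 = 46.8828


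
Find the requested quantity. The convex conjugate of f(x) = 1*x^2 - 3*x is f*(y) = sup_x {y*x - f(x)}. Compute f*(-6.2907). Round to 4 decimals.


f*(y) = sup_x {y*x - a*x^2 - b*x} = sup_x {(y-b)*x - a*x^2}
FOC: (y - b) - 2a*x = 0 => x* = (y - b)/(2a)
x* = (-6.2907 + 3)/(2*1) = -1.6454
f*(-6.2907) = (y-b)^2/(4a) = (-6.2907 + 3)^2/(4*1)
= 10.8287/4 = 2.7072


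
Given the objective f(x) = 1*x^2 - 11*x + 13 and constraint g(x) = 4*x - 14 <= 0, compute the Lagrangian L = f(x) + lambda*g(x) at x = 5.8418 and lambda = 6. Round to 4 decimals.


Step 1: Evaluate f(x).
f(5.8418) = 1*5.8418^2 - 11*5.8418 + 13 = -17.1332
Step 2: Evaluate g(x).
g(5.8418) = 4*5.8418 - 14 = 9.3672
Step 3: Compute Lagrangian.
L = -17.1332 + 6*9.3672 = 39.07


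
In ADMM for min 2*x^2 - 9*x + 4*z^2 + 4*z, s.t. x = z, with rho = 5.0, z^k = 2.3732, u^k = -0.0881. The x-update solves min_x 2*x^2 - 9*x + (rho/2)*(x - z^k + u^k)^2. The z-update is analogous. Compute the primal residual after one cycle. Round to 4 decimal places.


ADMM iteration with rho = 5.0, z^k = 2.3732, u^k = -0.0881
Step 1: x-update.
Minimize 2*x^2 - 9*x + (5.0/2)*(x - 2.3732 - 0.0881)^2
FOC: (2*2 + 5.0)*x = 9 + 5.0*(2.3732 + 0.0881)
x^{k+1} = 2.3674
Step 2: z-update.
Minimize 4*z^2 + 4*z + (5.0/2)*(2.3674 - z - 0.0881)^2
FOC: (2*4 + 5.0)*z = -4 + 5.0*(2.3674 - 0.0881)
z^{k+1} = 0.569
Step 3: u-update.
u^{k+1} = -0.0881 + 2.3674 - 0.569 = 1.7103
Step 4: Primal residual = |2.3674 - 0.569| = 1.7984


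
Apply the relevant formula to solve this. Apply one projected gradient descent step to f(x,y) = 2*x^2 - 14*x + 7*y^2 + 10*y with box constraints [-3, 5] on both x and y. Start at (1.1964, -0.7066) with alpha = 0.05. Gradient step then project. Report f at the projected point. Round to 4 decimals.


Step 1: Compute gradient at (1.1964, -0.7066).
grad_x = 2*2*1.1964 - 14 = -9.2144
grad_y = 2*7*-0.7066 + 10 = 0.1076
Step 2: Gradient step.
x_raw = 1.1964 - 0.05*-9.2144 = 1.6571
y_raw = -0.7066 - 0.05*0.1076 = -0.712
Step 3: Project onto [-3, 5].
x_proj = clip(1.6571) = 1.6571
y_proj = clip(-0.712) = -0.712
Step 4: Evaluate f.
f(1.6571, -0.712) = -21.279


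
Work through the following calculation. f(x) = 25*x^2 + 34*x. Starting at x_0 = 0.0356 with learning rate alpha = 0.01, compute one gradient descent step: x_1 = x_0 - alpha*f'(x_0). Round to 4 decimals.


We compute the gradient at x_0 and apply the update.
f'(x) = 50*x + 34
f'(0.0356) = 50*0.0356 + 34 = 35.78
x_1 = 0.0356 - 0.01*35.78 = -0.3222


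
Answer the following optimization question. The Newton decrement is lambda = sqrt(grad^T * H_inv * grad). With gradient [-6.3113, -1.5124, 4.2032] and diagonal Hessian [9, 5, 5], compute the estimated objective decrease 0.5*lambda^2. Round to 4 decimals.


Step 1: H is diagonal, so H^(-1) * g = [-0.7013, -0.3025, 0.8406].
Step 2: g^T H^(-1) g = sum_i g_i^2 / H_ii
  = (-6.3113)^2/9 + (-1.5124)^2/5 + (4.2032)^2/5
  = 4.4258 + 0.4575 + 3.5334 = 8.4167
Step 3: Objective decrease = 0.5 * g^T H^(-1) g = 4.2083


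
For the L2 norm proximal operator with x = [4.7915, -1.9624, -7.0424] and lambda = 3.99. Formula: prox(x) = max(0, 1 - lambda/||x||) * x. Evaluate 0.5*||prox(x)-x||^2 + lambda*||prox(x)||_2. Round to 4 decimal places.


Step 1: Compute ||x||.
||x|| = 8.741
Step 2: Compute scaling factor.
scale = max(0, 1 - 3.99/8.741) = 0.5435
Step 3: prox(x) = [2.6043, -1.0666, -3.8278]
||prox(x)|| = 4.751
Step 4: Proximal objective.
0.5*||prox-x||^2 = 7.9601
lambda*||prox|| = 18.9565
Total = 26.9165


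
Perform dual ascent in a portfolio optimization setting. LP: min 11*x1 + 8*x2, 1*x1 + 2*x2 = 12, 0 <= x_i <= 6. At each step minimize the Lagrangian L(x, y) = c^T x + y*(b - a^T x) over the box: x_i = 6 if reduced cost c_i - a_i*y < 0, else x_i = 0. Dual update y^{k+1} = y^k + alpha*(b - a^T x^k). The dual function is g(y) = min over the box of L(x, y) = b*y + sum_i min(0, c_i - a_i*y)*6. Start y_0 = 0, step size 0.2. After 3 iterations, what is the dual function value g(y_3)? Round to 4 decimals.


Dual ascent for LP: min 11*x1 + 8*x2, 1*x1 + 2*x2 = 12, 0 <= x_i <= 6
Step 1: y^k = 0.0, reduced costs: (11.0, 8.0)
  x^k = (0.0, 0.0), subgradient = b - a^T x = 12.0
  y^{k+1} = 0.0 + 0.2*12.0 = 2.4
Step 2: y^k = 2.4, reduced costs: (8.6, 3.2)
  x^k = (0.0, 0.0), subgradient = b - a^T x = 12.0
  y^{k+1} = 2.4 + 0.2*12.0 = 4.8
Step 3: y^k = 4.8, reduced costs: (6.2, -1.6)
  x^k = (0.0, 6.0), subgradient = b - a^T x = 0.0
  y^{k+1} = 4.8 + 0.2*0.0 = 4.8
Dual objective at y_3 = 4.8: reduced costs (6.2, -1.6), box minimizer x = (0.0, 6.0)
g(y_3) = b*y + (c1 - a1*y)*x1 + (c2 - a2*y)*x2 = 12*4.8 + 6.2*0.0 + (-1.6)*6.0 = 57.6 + 0.0 - 9.6 = 48.0


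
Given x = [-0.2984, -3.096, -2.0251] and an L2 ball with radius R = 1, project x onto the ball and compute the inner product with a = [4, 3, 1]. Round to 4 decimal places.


Step 1: Compute ||x|| (intermediates to 6 decimals).
||x|| = sqrt((-0.2984)^2 + (-3.096)^2 + (-2.0251)^2) = 3.711508
Step 2: Project.
Since ||x|| > R, scale = R/||x|| = 1/3.711508 = 0.269432, proj(x) = scale * x
proj(x) = [-0.080399, -0.834161, -0.545627]
Step 3: Dot product.
a^T * proj(x) = 4*(-0.080399) + 3*(-0.834161) + 1*(-0.545627) = -3.3697


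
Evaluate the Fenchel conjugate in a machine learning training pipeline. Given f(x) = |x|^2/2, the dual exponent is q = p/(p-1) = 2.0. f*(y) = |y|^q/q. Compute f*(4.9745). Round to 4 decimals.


The conjugate exponent q satisfies 1/p + 1/q = 1.
p = 2, so q = 2/(2 - 1) = 2.0
|y|^q = 4.9745^2.0 = 24.7457
f*(4.9745) = 24.7457 / 2.0 = 12.3728


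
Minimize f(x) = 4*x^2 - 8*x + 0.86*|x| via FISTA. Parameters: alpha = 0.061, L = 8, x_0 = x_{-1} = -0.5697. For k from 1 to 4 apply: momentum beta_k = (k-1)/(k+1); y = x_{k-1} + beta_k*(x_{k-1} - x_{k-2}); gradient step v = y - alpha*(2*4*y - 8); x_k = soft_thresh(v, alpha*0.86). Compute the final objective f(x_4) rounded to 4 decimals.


FISTA on f(x) = 4*x^2 - 8*x + 0.86*|x|
L = 8, alpha = 0.061
Iteration 1: beta = 0.0, y = -0.5697 + 0.0*(-0.5697 + 0.5697) = -0.5697
  grad(y) = -12.5576, v = y - alpha*grad = 0.1963
  prox(v) = soft_thresh(0.1963, 0.0525) = 0.1439
Iteration 2: beta = 0.3333, y = 0.1439 + 0.3333*(0.1439 + 0.5697) = 0.3817
  grad(y) = -4.9464, v = y - alpha*grad = 0.6834
  prox(v) = soft_thresh(0.6834, 0.0525) = 0.631
Iteration 3: beta = 0.5, y = 0.631 + 0.5*(0.631 - 0.1439) = 0.8745
  grad(y) = -1.0037, v = y - alpha*grad = 0.9358
  prox(v) = soft_thresh(0.9358, 0.0525) = 0.8833
Iteration 4: beta = 0.6, y = 0.8833 + 0.6*(0.8833 - 0.631) = 1.0347
  grad(y) = 0.2776, v = y - alpha*grad = 1.0178
  prox(v) = soft_thresh(1.0178, 0.0525) = 0.9653
f(x_4) = 4*0.9653^2 - 8*0.9653 + 0.86*|0.9653| = -3.165


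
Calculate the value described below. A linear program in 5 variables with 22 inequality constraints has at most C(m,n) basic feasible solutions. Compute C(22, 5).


Each vertex corresponds to some choice of n active constraints out of m, so the number of vertices is at most C(m, n) = m! / (n!(m-n)!).
m = 22, n = 5
Numerator: 22 * 21 * 20 * 19 * 18
Denominator: 5! = 120
C(22, 5) = 26334


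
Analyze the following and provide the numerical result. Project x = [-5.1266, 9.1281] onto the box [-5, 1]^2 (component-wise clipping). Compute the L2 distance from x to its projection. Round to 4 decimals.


Project each component onto [-5, 1].
clip(-5.1266) = -5.0, clip(9.1281) = 1.0
Projection = [-5.0, 1.0]
Squared diffs: [0.016, 66.066]
Distance = sqrt(66.082) = 8.1291


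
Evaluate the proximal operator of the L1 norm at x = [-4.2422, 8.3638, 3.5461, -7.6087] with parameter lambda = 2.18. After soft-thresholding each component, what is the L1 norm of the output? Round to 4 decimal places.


Soft-thresholding with lambda = 2.18:
prox(-4.2422) = sign(-4.2422)*max(|-4.2422| - 2.18, 0) = -2.0622
prox(8.3638) = sign(8.3638)*max(|8.3638| - 2.18, 0) = 6.1838
prox(3.5461) = sign(3.5461)*max(|3.5461| - 2.18, 0) = 1.3661
prox(-7.6087) = sign(-7.6087)*max(|-7.6087| - 2.18, 0) = -5.4287
prox(x) = [-2.0622, 6.1838, 1.3661, -5.4287]
||prox(x)||_1 = 2.0622 + 6.1838 + 1.3661 + 5.4287 = 15.0408


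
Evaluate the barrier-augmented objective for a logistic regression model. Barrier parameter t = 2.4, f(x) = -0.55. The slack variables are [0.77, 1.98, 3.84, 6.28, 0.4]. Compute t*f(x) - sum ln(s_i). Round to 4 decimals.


Step 1: Compute log-barrier.
ln values: [-0.2614, 0.6831, 1.3455, 1.8374, -0.9163]
phi = -(-0.2614 + 0.6831 + 1.3455 + 1.8374 - 0.9163) = -2.6883
Step 2: Compute augmented objective.
t*f(x) = 2.4*-0.55 = -1.32
Total = -1.32 - 2.6883 = -4.0083


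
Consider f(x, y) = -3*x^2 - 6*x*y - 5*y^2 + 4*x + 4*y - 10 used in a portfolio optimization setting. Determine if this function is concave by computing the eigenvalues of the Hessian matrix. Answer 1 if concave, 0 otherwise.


The Hessian of f(x,y) = -3*x^2 - 6*x*y - 5*y^2 + 4*x + 4*y - 10 is:
H = [[-6, -6], [-6, -10]]
Trace = -6 - 10 = -16
Determinant = -6*-10 - (-6)^2 = 24
Discriminant = (-16)^2 - 4*24 = 160.0
Eigenvalues: lambda_1 = -14.3246, lambda_2 = -1.6754
The function is concave.

1


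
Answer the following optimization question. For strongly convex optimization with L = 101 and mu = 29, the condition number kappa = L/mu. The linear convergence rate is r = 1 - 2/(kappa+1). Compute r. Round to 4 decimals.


Step 1: Compute the condition number.
kappa = L/mu = 101/29 = 3.4828
Step 2: Compute the convergence rate.
r = 1 - 2/(kappa + 1) = 1 - 2*mu/(L + mu) = (L - mu)/(L + mu) = 72/130 = 0.5538


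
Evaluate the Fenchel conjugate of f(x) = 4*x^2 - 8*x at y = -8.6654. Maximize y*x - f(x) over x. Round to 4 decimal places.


f*(y) = sup_x {y*x - a*x^2 - b*x} = sup_x {(y-b)*x - a*x^2}
FOC: (y - b) - 2a*x = 0 => x* = (y - b)/(2a)
x* = (-8.6654 + 8)/(2*4) = -0.0832
f*(-8.6654) = (y-b)^2/(4a) = (-8.6654 + 8)^2/(4*4)
= 0.4428/16 = 0.0277


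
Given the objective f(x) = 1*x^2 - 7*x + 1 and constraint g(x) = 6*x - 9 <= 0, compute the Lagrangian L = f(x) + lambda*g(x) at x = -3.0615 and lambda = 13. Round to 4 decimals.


Step 1: Evaluate f(x).
f(-3.0615) = 1*(-3.0615)^2 - 7*(-3.0615) + 1 = 31.8033
Step 2: Evaluate g(x).
g(-3.0615) = 6*-3.0615 - 9 = -27.369
Step 3: Compute Lagrangian.
L = 31.8033 + 13*-27.369 = -323.9937


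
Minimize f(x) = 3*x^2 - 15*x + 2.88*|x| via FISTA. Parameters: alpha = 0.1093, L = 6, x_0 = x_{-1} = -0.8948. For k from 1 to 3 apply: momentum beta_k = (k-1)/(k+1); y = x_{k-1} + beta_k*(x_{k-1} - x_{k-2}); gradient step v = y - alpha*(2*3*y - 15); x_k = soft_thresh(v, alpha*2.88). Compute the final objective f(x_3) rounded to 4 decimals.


FISTA on f(x) = 3*x^2 - 15*x + 2.88*|x|
L = 6, alpha = 0.1093
Iteration 1: beta = 0.0, y = -0.8948 + 0.0*(-0.8948 + 0.8948) = -0.8948
  grad(y) = -20.3688, v = y - alpha*grad = 1.3315
  prox(v) = soft_thresh(1.3315, 0.3148) = 1.0167
Iteration 2: beta = 0.3333, y = 1.0167 + 0.3333*(1.0167 + 0.8948) = 1.6539
  grad(y) = -5.0766, v = y - alpha*grad = 2.2088
  prox(v) = soft_thresh(2.2088, 0.3148) = 1.894
Iteration 3: beta = 0.5, y = 1.894 + 0.5*(1.894 - 1.0167) = 2.3326
  grad(y) = -1.0043, v = y - alpha*grad = 2.4424
  prox(v) = soft_thresh(2.4424, 0.3148) = 2.1276
f(x_3) = 3*2.1276^2 - 15*2.1276 + 2.88*|2.1276| = -12.2065


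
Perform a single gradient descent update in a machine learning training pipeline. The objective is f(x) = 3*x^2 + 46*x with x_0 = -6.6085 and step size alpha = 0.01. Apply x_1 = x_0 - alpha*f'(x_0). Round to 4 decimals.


We compute the gradient at x_0 and apply the update.
f'(x) = 6*x + 46
f'(-6.6085) = 6*-6.6085 + 46 = 6.349
x_1 = -6.6085 - 0.01*6.349 = -6.672


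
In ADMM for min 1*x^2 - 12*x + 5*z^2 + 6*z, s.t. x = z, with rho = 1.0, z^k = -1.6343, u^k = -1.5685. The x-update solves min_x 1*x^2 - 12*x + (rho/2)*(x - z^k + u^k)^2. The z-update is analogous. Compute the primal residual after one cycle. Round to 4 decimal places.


ADMM iteration with rho = 1.0, z^k = -1.6343, u^k = -1.5685
Step 1: x-update.
Minimize 1*x^2 - 12*x + (1.0/2)*(x + 1.6343 - 1.5685)^2
FOC: (2*1 + 1.0)*x = 12 + 1.0*(-1.6343 + 1.5685)
x^{k+1} = 3.9781
Step 2: z-update.
Minimize 5*z^2 + 6*z + (1.0/2)*(3.9781 - z - 1.5685)^2
FOC: (2*5 + 1.0)*z = -6 + 1.0*(3.9781 - 1.5685)
z^{k+1} = -0.3264
Step 3: u-update.
u^{k+1} = -1.5685 + 3.9781 + 0.3264 = 2.736
Step 4: Primal residual = |3.9781 + 0.3264| = 4.3045


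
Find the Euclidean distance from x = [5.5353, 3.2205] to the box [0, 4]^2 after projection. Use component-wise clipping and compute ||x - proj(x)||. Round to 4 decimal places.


Project each component onto [0, 4].
clip(5.5353) = 4.0, clip(3.2205) = 3.2205
Projection = [4.0, 3.2205]
Squared diffs: [2.3571, 0.0]
Distance = sqrt(2.3571) = 1.5353


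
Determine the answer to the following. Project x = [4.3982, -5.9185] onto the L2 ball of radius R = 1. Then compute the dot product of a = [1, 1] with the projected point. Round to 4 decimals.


Step 1: Compute ||x|| (intermediates to 6 decimals).
||x|| = sqrt(4.3982^2 + (-5.9185)^2) = 7.373792
Step 2: Project.
Since ||x|| > R, scale = R/||x|| = 1/7.373792 = 0.135615, proj(x) = scale * x
proj(x) = [0.596462, -0.802637]
Step 3: Dot product.
a^T * proj(x) = 1*0.596462 + 1*(-0.802637) = -0.2062


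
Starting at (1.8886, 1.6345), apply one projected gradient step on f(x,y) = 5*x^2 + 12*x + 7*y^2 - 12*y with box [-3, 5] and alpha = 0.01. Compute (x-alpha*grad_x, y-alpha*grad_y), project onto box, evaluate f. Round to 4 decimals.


Step 1: Compute gradient at (1.8886, 1.6345).
grad_x = 2*5*1.8886 + 12 = 30.886
grad_y = 2*7*1.6345 - 12 = 10.883
Step 2: Gradient step.
x_raw = 1.8886 - 0.01*30.886 = 1.5797
y_raw = 1.6345 - 0.01*10.883 = 1.5257
Step 3: Project onto [-3, 5].
x_proj = clip(1.5797) = 1.5797
y_proj = clip(1.5257) = 1.5257
Step 4: Evaluate f.
f(1.5797, 1.5257) = 29.4204


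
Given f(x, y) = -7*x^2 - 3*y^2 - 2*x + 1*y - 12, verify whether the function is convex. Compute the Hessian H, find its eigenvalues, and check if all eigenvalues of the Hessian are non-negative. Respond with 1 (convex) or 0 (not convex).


The Hessian of f(x,y) = -7*x^2 - 3*y^2 - 2*x + 1*y - 12 is:
H = [[-14, 0], [0, -6]]
Trace = -14 - 6 = -20
Determinant = -14*-6 - (0)^2 = 84
Discriminant = (-20)^2 - 4*84 = 64.0
Eigenvalues: lambda_1 = -14.0, lambda_2 = -6.0
The function is not convex.

0


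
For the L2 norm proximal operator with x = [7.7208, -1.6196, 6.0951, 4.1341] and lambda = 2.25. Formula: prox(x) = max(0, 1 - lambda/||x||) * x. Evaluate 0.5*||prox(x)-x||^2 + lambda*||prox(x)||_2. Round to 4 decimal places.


Step 1: Compute ||x||.
||x|| = 10.7924
Step 2: Compute scaling factor.
scale = max(0, 1 - 2.25/10.7924) = 0.7915
Step 3: prox(x) = [6.1112, -1.2819, 4.8244, 3.2722]
||prox(x)|| = 8.5424
Step 4: Proximal objective.
0.5*||prox-x||^2 = 2.5313
lambda*||prox|| = 19.2204
Total = 21.7515


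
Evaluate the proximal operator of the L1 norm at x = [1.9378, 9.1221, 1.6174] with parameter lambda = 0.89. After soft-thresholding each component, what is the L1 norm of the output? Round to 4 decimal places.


Soft-thresholding with lambda = 0.89:
prox(1.9378) = sign(1.9378)*max(|1.9378| - 0.89, 0) = 1.0478
prox(9.1221) = sign(9.1221)*max(|9.1221| - 0.89, 0) = 8.2321
prox(1.6174) = sign(1.6174)*max(|1.6174| - 0.89, 0) = 0.7274
prox(x) = [1.0478, 8.2321, 0.7274]
||prox(x)||_1 = 1.0478 + 8.2321 + 0.7274 = 10.0073


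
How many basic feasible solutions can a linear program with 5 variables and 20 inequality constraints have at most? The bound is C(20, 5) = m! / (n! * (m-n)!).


Each vertex corresponds to some choice of n active constraints out of m, so the number of vertices is at most C(m, n) = m! / (n!(m-n)!).
m = 20, n = 5
Numerator: 20 * 19 * 18 * 17 * 16
Denominator: 5! = 120
C(20, 5) = 15504


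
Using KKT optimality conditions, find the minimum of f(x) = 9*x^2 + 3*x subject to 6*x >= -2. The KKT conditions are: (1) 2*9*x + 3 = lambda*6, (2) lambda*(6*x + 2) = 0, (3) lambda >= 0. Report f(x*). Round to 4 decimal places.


Step 1: Try lambda = 0 (constraint inactive).
Stationarity: 2*9*x + 3 = 0
x* = -3/(2*9) = -1/6 = -0.1667 (rounded; the exact value -1/6 is used below)
Check constraint: 6*-0.1667 = -1.0002 >= -2 -- satisfied.
Step 2: Compute optimal value.
f(x*) = 9*(-1/6)^2 + 3*(-1/6) = -0.25


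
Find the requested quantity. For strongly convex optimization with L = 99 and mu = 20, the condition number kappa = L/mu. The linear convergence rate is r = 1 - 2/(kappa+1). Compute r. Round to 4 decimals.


Step 1: Compute the condition number.
kappa = L/mu = 99/20 = 4.95
Step 2: Compute the convergence rate.
r = 1 - 2/(kappa + 1) = 1 - 2*mu/(L + mu) = (L - mu)/(L + mu) = 79/119 = 0.6639


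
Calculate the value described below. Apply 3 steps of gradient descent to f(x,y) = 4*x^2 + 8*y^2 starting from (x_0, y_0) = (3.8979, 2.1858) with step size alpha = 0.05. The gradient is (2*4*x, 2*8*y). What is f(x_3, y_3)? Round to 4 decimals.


Gradient descent on f(x,y) = 4*x^2 + 8*y^2.
Starting point: (3.8979, 2.1858), alpha = 0.05
Step 1: grad_x = 2*4*3.8979 = 31.1832, grad_y = 2*8*2.1858 = 34.9728
  x_1 = 3.8979 - 0.05*31.1832 = 2.3387
  y_1 = 2.1858 - 0.05*34.9728 = 0.4372
Step 2: grad_x = 2*4*2.3387 = 18.7099, grad_y = 2*8*0.4372 = 6.9946
  x_2 = 2.3387 - 0.05*18.7099 = 1.4032
  y_2 = 0.4372 - 0.05*6.9946 = 0.0874
Step 3: grad_x = 2*4*1.4032 = 11.226, grad_y = 2*8*0.0874 = 1.3989
  x_3 = 1.4032 - 0.05*11.226 = 0.8419
  y_3 = 0.0874 - 0.05*1.3989 = 0.0175
f(0.8419, 0.0175) = 4*0.8419^2 + 8*0.0175^2 = 2.8379


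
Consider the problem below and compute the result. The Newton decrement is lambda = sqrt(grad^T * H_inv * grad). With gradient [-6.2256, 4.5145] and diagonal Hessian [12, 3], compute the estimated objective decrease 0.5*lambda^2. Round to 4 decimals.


Step 1: H is diagonal, so H^(-1) * g = [-0.5188, 1.5048].
Step 2: g^T H^(-1) g = sum_i g_i^2 / H_ii
  = (-6.2256)^2/12 + (4.5145)^2/3
  = 3.2298 + 6.7936 = 10.0234
Step 3: Objective decrease = 0.5 * g^T H^(-1) g = 5.0117


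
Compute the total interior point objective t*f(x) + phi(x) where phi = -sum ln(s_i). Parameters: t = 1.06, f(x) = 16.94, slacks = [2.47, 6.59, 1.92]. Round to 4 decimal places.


Step 1: Compute log-barrier.
ln values: [0.9042, 1.8856, 0.6523]
phi = -(0.9042 + 1.8856 + 0.6523) = -3.4421
Step 2: Compute augmented objective.
t*f(x) = 1.06*16.94 = 17.9564
Total = 17.9564 - 3.4421 = 14.5143


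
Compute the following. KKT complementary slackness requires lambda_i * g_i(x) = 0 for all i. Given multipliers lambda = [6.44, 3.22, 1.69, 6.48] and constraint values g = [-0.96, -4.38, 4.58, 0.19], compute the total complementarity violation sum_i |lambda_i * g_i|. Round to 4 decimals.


KKT complementary slackness check:
lambda_1 * g_1 = 6.44 * -0.96 = -6.1824
lambda_2 * g_2 = 3.22 * -4.38 = -14.1036
lambda_3 * g_3 = 1.69 * 4.58 = 7.7402
lambda_4 * g_4 = 6.48 * 0.19 = 1.2312
Total violation = 6.1824 + 14.1036 + 7.7402 + 1.2312 = 29.2574


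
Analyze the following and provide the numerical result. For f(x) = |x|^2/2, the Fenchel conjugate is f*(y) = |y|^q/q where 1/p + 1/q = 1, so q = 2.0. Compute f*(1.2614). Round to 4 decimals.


The conjugate exponent q satisfies 1/p + 1/q = 1.
p = 2, so q = 2/(2 - 1) = 2.0
|y|^q = 1.2614^2.0 = 1.5911
f*(1.2614) = 1.5911 / 2.0 = 0.7956


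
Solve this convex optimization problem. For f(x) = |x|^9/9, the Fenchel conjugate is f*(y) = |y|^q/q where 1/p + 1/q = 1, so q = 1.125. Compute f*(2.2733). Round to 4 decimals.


The conjugate exponent q satisfies 1/p + 1/q = 1.
p = 9, so q = 9/(9 - 1) = 1.125
|y|^q = 2.2733^1.125 = 2.5191
f*(2.2733) = 2.5191 / 1.125 = 2.2392


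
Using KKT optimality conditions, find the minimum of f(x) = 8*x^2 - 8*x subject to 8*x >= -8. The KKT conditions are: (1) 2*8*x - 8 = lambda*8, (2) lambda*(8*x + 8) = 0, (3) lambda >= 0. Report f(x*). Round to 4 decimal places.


Step 1: Try lambda = 0 (constraint inactive).
Stationarity: 2*8*x - 8 = 0
x* = 8/(2*8) = 0.5
Check constraint: 8*0.5 = 4.0 >= -8 -- satisfied.
Step 2: Compute optimal value.
f(x*) = 8*0.5^2 - 8*0.5 = -2.0


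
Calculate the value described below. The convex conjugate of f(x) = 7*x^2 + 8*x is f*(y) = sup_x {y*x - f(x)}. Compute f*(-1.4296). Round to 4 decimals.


f*(y) = sup_x {y*x - a*x^2 - b*x} = sup_x {(y-b)*x - a*x^2}
FOC: (y - b) - 2a*x = 0 => x* = (y - b)/(2a)
x* = (-1.4296 - 8)/(2*7) = -0.6735
f*(-1.4296) = (y-b)^2/(4a) = (-1.4296 - 8)^2/(4*7)
= 88.9174/28 = 3.1756


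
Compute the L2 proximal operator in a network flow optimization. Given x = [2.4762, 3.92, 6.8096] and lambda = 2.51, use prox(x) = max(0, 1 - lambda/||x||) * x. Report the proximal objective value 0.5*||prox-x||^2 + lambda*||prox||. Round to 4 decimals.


Step 1: Compute ||x||.
||x|| = 8.2382
Step 2: Compute scaling factor.
scale = max(0, 1 - 2.51/8.2382) = 0.6953
Step 3: prox(x) = [1.7218, 2.7257, 4.7349]
||prox(x)|| = 5.7282
Step 4: Proximal objective.
0.5*||prox-x||^2 = 3.1501
lambda*||prox|| = 14.3778
Total = 17.5279


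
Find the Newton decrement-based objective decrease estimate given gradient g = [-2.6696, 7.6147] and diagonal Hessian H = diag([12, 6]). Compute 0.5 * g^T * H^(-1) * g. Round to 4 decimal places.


Step 1: H is diagonal, so H^(-1) * g = [-0.2225, 1.2691].
Step 2: g^T H^(-1) g = sum_i g_i^2 / H_ii
  = (-2.6696)^2/12 + (7.6147)^2/6
  = 0.5939 + 9.6639 = 10.2578
Step 3: Objective decrease = 0.5 * g^T H^(-1) g = 5.1289


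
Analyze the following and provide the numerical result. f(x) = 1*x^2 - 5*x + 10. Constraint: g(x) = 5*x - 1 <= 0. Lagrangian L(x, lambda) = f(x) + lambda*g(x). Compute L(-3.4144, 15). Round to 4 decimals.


Step 1: Evaluate f(x).
f(-3.4144) = 1*(-3.4144)^2 - 5*(-3.4144) + 10 = 38.7301
Step 2: Evaluate g(x).
g(-3.4144) = 5*-3.4144 - 1 = -18.072
Step 3: Compute Lagrangian.
L = 38.7301 + 15*-18.072 = -232.3499


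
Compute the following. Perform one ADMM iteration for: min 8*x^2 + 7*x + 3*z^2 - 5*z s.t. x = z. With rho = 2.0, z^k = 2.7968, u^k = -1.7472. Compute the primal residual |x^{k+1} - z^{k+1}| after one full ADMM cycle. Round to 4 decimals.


ADMM iteration with rho = 2.0, z^k = 2.7968, u^k = -1.7472
Step 1: x-update.
Minimize 8*x^2 + 7*x + (2.0/2)*(x - 2.7968 - 1.7472)^2
FOC: (2*8 + 2.0)*x = -7 + 2.0*(2.7968 + 1.7472)
x^{k+1} = 0.116
Step 2: z-update.
Minimize 3*z^2 - 5*z + (2.0/2)*(0.116 - z - 1.7472)^2
FOC: (2*3 + 2.0)*z = 5 + 2.0*(0.116 - 1.7472)
z^{k+1} = 0.2172
Step 3: u-update.
u^{k+1} = -1.7472 + 0.116 - 0.2172 = -1.8484
Step 4: Primal residual = |0.116 - 0.2172| = 0.1012


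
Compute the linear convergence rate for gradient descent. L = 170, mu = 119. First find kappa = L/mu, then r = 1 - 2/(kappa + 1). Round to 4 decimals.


Step 1: Compute the condition number.
kappa = L/mu = 170/119 = 1.4286
Step 2: Compute the convergence rate.
r = 1 - 2/(kappa + 1) = 1 - 2*mu/(L + mu) = (L - mu)/(L + mu) = 51/289 = 0.1765


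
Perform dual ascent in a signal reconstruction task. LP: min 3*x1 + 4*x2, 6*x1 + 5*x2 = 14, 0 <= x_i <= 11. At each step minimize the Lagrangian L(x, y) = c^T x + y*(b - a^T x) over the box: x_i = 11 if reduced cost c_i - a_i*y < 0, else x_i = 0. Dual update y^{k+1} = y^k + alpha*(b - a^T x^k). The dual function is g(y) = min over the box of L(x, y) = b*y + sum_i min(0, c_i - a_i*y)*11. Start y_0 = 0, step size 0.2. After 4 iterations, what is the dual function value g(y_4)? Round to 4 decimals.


Dual ascent for LP: min 3*x1 + 4*x2, 6*x1 + 5*x2 = 14, 0 <= x_i <= 11
Step 1: y^k = 0.0, reduced costs: (3.0, 4.0)
  x^k = (0.0, 0.0), subgradient = b - a^T x = 14.0
  y^{k+1} = 0.0 + 0.2*14.0 = 2.8
Step 2: y^k = 2.8, reduced costs: (-13.8, -10.0)
  x^k = (11.0, 11.0), subgradient = b - a^T x = -107.0
  y^{k+1} = 2.8 + 0.2*-107.0 = -18.6
Step 3: y^k = -18.6, reduced costs: (114.6, 97.0)
  x^k = (0.0, 0.0), subgradient = b - a^T x = 14.0
  y^{k+1} = -18.6 + 0.2*14.0 = -15.8
Step 4: y^k = -15.8, reduced costs: (97.8, 83.0)
  x^k = (0.0, 0.0), subgradient = b - a^T x = 14.0
  y^{k+1} = -15.8 + 0.2*14.0 = -13.0
Dual objective at y_4 = -13.0: reduced costs (81.0, 69.0), box minimizer x = (0.0, 0.0)
g(y_4) = b*y + (c1 - a1*y)*x1 + (c2 - a2*y)*x2 = 14*(-13.0) + 81.0*0.0 + 69.0*0.0 = -182.0 + 0.0 + 0.0 = -182.0


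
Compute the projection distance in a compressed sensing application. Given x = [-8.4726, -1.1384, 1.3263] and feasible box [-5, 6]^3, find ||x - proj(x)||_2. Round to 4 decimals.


Project each component onto [-5, 6].
clip(-8.4726) = -5.0, clip(-1.1384) = -1.1384, clip(1.3263) = 1.3263
Projection = [-5.0, -1.1384, 1.3263]
Squared diffs: [12.059, 0.0, 0.0]
Distance = sqrt(12.059) = 3.4726


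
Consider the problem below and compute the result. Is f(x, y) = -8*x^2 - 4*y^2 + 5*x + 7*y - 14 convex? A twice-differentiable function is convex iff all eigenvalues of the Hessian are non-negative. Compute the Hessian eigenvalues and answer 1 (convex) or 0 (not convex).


The Hessian of f(x,y) = -8*x^2 - 4*y^2 + 5*x + 7*y - 14 is:
H = [[-16, 0], [0, -8]]
Trace = -16 - 8 = -24
Determinant = -16*-8 - (0)^2 = 128
Discriminant = (-24)^2 - 4*128 = 64.0
Eigenvalues: lambda_1 = -16.0, lambda_2 = -8.0
The function is not convex.

0


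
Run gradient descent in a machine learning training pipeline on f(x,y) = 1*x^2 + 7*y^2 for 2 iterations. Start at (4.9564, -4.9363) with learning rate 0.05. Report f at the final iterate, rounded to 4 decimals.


Gradient descent on f(x,y) = 1*x^2 + 7*y^2.
Starting point: (4.9564, -4.9363), alpha = 0.05
Step 1: grad_x = 2*1*4.9564 = 9.9128, grad_y = 2*7*-4.9363 = -69.1082
  x_1 = 4.9564 - 0.05*9.9128 = 4.4608
  y_1 = -4.9363 - 0.05*-69.1082 = -1.4809
Step 2: grad_x = 2*1*4.4608 = 8.9215, grad_y = 2*7*-1.4809 = -20.7325
  x_2 = 4.4608 - 0.05*8.9215 = 4.0147
  y_2 = -1.4809 - 0.05*-20.7325 = -0.4443
f(4.0147, -0.4443) = 1*4.0147^2 + 7*(-0.4443)^2 = 17.4993


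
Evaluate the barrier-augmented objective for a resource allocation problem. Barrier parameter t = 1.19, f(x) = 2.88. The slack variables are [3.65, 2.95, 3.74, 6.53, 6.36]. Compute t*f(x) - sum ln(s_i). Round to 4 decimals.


Step 1: Compute log-barrier.
ln values: [1.2947, 1.0818, 1.3191, 1.8764, 1.85]
phi = -(1.2947 + 1.0818 + 1.3191 + 1.8764 + 1.85) = -7.4221
Step 2: Compute augmented objective.
t*f(x) = 1.19*2.88 = 3.4272
Total = 3.4272 - 7.4221 = -3.9949


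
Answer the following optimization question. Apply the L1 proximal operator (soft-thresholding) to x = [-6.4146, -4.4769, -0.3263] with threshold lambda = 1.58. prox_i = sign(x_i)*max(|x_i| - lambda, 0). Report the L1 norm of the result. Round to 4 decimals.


Soft-thresholding with lambda = 1.58:
prox(-6.4146) = sign(-6.4146)*max(|-6.4146| - 1.58, 0) = -4.8346
prox(-4.4769) = sign(-4.4769)*max(|-4.4769| - 1.58, 0) = -2.8969
prox(-0.3263) = sign(-0.3263)*max(|-0.3263| - 1.58, 0) = 0.0
prox(x) = [-4.8346, -2.8969, 0.0]
||prox(x)||_1 = 4.8346 + 2.8969 + 0.0 = 7.7315


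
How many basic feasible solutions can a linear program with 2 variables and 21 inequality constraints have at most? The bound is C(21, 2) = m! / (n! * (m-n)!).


Each vertex corresponds to some choice of n active constraints out of m, so the number of vertices is at most C(m, n) = m! / (n!(m-n)!).
m = 21, n = 2
Numerator: 21 * 20
Denominator: 2! = 2
C(21, 2) = 210


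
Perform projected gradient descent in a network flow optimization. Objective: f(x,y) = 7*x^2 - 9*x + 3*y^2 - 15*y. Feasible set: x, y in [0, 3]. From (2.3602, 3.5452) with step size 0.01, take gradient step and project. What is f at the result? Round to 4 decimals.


Step 1: Compute gradient at (2.3602, 3.5452).
grad_x = 2*7*2.3602 - 9 = 24.0428
grad_y = 2*3*3.5452 - 15 = 6.2712
Step 2: Gradient step.
x_raw = 2.3602 - 0.01*24.0428 = 2.1198
y_raw = 3.5452 - 0.01*6.2712 = 3.4825
Step 3: Project onto [0, 3].
x_proj = clip(2.1198) = 2.1198
y_proj = clip(3.4825) = 3.0
Step 4: Evaluate f.
f(2.1198, 3.0) = -5.6239


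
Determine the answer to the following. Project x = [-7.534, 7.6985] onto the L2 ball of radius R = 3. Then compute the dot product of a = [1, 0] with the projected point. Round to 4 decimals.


Step 1: Compute ||x|| (intermediates to 6 decimals).
||x|| = sqrt((-7.534)^2 + 7.6985^2) = 10.771632
Step 2: Project.
Since ||x|| > R, scale = R/||x|| = 3/10.771632 = 0.278509, proj(x) = scale * x
proj(x) = [-2.098287, 2.144102]
Step 3: Dot product.
a^T * proj(x) = 1*(-2.098287) + 0*2.144102 = -2.0983


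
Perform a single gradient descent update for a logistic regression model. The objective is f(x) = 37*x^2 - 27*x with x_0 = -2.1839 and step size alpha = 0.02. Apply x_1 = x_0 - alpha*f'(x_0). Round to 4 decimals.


We compute the gradient at x_0 and apply the update.
f'(x) = 74*x - 27
f'(-2.1839) = 74*-2.1839 - 27 = -188.6086
x_1 = -2.1839 - 0.02*-188.6086 = 1.5883


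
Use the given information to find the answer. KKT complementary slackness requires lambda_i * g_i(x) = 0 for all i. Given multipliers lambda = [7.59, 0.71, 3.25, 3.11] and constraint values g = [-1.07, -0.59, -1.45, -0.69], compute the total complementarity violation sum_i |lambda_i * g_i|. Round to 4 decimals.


KKT complementary slackness check:
lambda_1 * g_1 = 7.59 * -1.07 = -8.1213
lambda_2 * g_2 = 0.71 * -0.59 = -0.4189
lambda_3 * g_3 = 3.25 * -1.45 = -4.7125
lambda_4 * g_4 = 3.11 * -0.69 = -2.1459
Total violation = 8.1213 + 0.4189 + 4.7125 + 2.1459 = 15.3986


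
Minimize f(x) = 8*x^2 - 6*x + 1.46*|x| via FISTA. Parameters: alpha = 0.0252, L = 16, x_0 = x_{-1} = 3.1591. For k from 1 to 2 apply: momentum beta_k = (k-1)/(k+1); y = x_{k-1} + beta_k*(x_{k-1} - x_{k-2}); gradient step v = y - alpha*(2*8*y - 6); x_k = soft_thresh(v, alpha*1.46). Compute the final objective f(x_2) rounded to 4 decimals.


FISTA on f(x) = 8*x^2 - 6*x + 1.46*|x|
L = 16, alpha = 0.0252
Iteration 1: beta = 0.0, y = 3.1591 + 0.0*(3.1591 - 3.1591) = 3.1591
  grad(y) = 44.5456, v = y - alpha*grad = 2.0366
  prox(v) = soft_thresh(2.0366, 0.0368) = 1.9998
Iteration 2: beta = 0.3333, y = 1.9998 + 0.3333*(1.9998 - 3.1591) = 1.6133
  grad(y) = 19.813, v = y - alpha*grad = 1.114
  prox(v) = soft_thresh(1.114, 0.0368) = 1.0772
f(x_2) = 8*1.0772^2 - 6*1.0772 + 1.46*|1.0772| = 4.3928


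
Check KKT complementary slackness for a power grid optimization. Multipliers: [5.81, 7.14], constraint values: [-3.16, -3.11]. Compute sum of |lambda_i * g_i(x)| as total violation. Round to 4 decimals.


KKT complementary slackness check:
lambda_1 * g_1 = 5.81 * -3.16 = -18.3596
lambda_2 * g_2 = 7.14 * -3.11 = -22.2054
Total violation = 18.3596 + 22.2054 = 40.565


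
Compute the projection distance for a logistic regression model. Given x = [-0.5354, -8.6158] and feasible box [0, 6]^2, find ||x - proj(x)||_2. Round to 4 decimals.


Project each component onto [0, 6].
clip(-0.5354) = 0.0, clip(-8.6158) = 0.0
Projection = [0.0, 0.0]
Squared diffs: [0.2867, 74.232]
Distance = sqrt(74.5187) = 8.6324


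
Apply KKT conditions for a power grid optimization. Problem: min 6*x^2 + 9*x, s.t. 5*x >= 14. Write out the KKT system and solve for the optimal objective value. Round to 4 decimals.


Step 1: Try lambda = 0 (constraint inactive).
x_unc = -9/(2*6) = -0.75
Check: 5*-0.75 = -3.75 < 14 -- violated!
Step 2: Constraint must be active: 5*x = 14
x* = 14/5 = 2.8
lambda = (2*6*2.8 + 9)/5 = 8.52
Step 3: Compute optimal value.
f(x*) = 6*2.8^2 + 9*2.8 = 72.24


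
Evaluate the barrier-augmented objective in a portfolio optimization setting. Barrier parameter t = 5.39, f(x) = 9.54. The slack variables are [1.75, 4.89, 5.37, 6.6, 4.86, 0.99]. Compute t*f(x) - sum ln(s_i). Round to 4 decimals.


Step 1: Compute log-barrier.
ln values: [0.5596, 1.5872, 1.6808, 1.8871, 1.581, -0.0101]
phi = -(0.5596 + 1.5872 + 1.6808 + 1.8871 + 1.581 - 0.0101) = -7.2857
Step 2: Compute augmented objective.
t*f(x) = 5.39*9.54 = 51.4206
Total = 51.4206 - 7.2857 = 44.1349


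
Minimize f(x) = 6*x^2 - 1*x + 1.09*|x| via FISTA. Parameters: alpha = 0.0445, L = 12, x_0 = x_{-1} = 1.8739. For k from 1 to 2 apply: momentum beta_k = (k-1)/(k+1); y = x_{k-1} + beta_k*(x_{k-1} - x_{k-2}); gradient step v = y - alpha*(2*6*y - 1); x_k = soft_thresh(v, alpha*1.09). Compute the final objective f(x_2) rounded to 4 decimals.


FISTA on f(x) = 6*x^2 - 1*x + 1.09*|x|
L = 12, alpha = 0.0445
Iteration 1: beta = 0.0, y = 1.8739 + 0.0*(1.8739 - 1.8739) = 1.8739
  grad(y) = 21.4868, v = y - alpha*grad = 0.9177
  prox(v) = soft_thresh(0.9177, 0.0485) = 0.8692
Iteration 2: beta = 0.3333, y = 0.8692 + 0.3333*(0.8692 - 1.8739) = 0.5343
  grad(y) = 5.4121, v = y - alpha*grad = 0.2935
  prox(v) = soft_thresh(0.2935, 0.0485) = 0.245
f(x_2) = 6*0.245^2 - 1*0.245 + 1.09*|0.245| = 0.3822


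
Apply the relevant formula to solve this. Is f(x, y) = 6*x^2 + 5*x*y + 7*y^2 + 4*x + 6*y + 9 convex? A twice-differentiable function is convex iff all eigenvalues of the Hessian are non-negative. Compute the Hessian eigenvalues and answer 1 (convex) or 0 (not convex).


The Hessian of f(x,y) = 6*x^2 + 5*x*y + 7*y^2 + 4*x + 6*y + 9 is:
H = [[12, 5], [5, 14]]
Trace = 12 + 14 = 26
Determinant = 12*14 - (5)^2 = 143
Discriminant = (26)^2 - 4*143 = 104.0
Eigenvalues: lambda_1 = 7.901, lambda_2 = 18.099
The function is convex.

1


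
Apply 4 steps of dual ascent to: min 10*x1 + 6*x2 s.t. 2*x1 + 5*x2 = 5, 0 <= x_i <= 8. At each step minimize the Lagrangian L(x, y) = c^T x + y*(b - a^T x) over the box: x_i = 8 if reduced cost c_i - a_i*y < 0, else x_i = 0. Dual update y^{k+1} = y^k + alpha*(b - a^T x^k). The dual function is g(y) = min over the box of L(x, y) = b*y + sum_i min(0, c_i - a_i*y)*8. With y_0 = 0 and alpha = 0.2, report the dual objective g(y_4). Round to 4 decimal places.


Dual ascent for LP: min 10*x1 + 6*x2, 2*x1 + 5*x2 = 5, 0 <= x_i <= 8
Step 1: y^k = 0.0, reduced costs: (10.0, 6.0)
  x^k = (0.0, 0.0), subgradient = b - a^T x = 5.0
  y^{k+1} = 0.0 + 0.2*5.0 = 1.0
Step 2: y^k = 1.0, reduced costs: (8.0, 1.0)
  x^k = (0.0, 0.0), subgradient = b - a^T x = 5.0
  y^{k+1} = 1.0 + 0.2*5.0 = 2.0
Step 3: y^k = 2.0, reduced costs: (6.0, -4.0)
  x^k = (0.0, 8.0), subgradient = b - a^T x = -35.0
  y^{k+1} = 2.0 + 0.2*-35.0 = -5.0
Step 4: y^k = -5.0, reduced costs: (20.0, 31.0)
  x^k = (0.0, 0.0), subgradient = b - a^T x = 5.0
  y^{k+1} = -5.0 + 0.2*5.0 = -4.0
Dual objective at y_4 = -4.0: reduced costs (18.0, 26.0), box minimizer x = (0.0, 0.0)
g(y_4) = b*y + (c1 - a1*y)*x1 + (c2 - a2*y)*x2 = 5*(-4.0) + 18.0*0.0 + 26.0*0.0 = -20.0 + 0.0 + 0.0 = -20.0


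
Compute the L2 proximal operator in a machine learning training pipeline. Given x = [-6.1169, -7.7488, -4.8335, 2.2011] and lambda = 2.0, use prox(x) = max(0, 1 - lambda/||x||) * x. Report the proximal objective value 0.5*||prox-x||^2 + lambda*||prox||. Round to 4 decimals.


Step 1: Compute ||x||.
||x|| = 11.2102
Step 2: Compute scaling factor.
scale = max(0, 1 - 2.0/11.2102) = 0.8216
Step 3: prox(x) = [-5.0256, -6.3663, -3.9712, 1.8084]
||prox(x)|| = 9.2102
Step 4: Proximal objective.
0.5*||prox-x||^2 = 2.0
lambda*||prox|| = 18.4204
Total = 20.4203


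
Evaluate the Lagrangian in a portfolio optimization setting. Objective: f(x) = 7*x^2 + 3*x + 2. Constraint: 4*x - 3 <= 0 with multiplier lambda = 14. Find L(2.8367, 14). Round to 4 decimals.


Step 1: Evaluate f(x).
f(2.8367) = 7*2.8367^2 + 3*2.8367 + 2 = 66.8382
Step 2: Evaluate g(x).
g(2.8367) = 4*2.8367 - 3 = 8.3468
Step 3: Compute Lagrangian.
L = 66.8382 + 14*8.3468 = 183.6934


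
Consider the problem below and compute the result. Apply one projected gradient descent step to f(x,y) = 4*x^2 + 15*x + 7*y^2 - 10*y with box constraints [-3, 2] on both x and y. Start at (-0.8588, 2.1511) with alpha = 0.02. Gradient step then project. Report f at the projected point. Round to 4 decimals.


Step 1: Compute gradient at (-0.8588, 2.1511).
grad_x = 2*4*-0.8588 + 15 = 8.1296
grad_y = 2*7*2.1511 - 10 = 20.1154
Step 2: Gradient step.
x_raw = -0.8588 - 0.02*8.1296 = -1.0214
y_raw = 2.1511 - 0.02*20.1154 = 1.7488
Step 3: Project onto [-3, 2].
x_proj = clip(-1.0214) = -1.0214
y_proj = clip(1.7488) = 1.7488
Step 4: Evaluate f.
f(-1.0214, 1.7488) = -7.2279


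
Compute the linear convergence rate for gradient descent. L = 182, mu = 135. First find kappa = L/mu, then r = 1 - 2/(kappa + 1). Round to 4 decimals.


Step 1: Compute the condition number.
kappa = L/mu = 182/135 = 1.3481
Step 2: Compute the convergence rate.
r = 1 - 2/(kappa + 1) = 1 - 2*mu/(L + mu) = (L - mu)/(L + mu) = 47/317 = 0.1483


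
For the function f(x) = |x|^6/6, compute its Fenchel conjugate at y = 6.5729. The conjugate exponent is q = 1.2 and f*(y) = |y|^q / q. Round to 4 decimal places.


The conjugate exponent q satisfies 1/p + 1/q = 1.
p = 6, so q = 6/(6 - 1) = 1.2
|y|^q = 6.5729^1.2 = 9.5787
f*(6.5729) = 9.5787 / 1.2 = 7.9823


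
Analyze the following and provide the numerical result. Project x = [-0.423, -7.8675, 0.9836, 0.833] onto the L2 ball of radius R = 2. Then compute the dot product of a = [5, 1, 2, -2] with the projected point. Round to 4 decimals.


Step 1: Compute ||x|| (intermediates to 6 decimals).
||x|| = sqrt((-0.423)^2 + (-7.8675)^2 + 0.9836^2 + 0.833^2) = 7.983598
Step 2: Project.
Since ||x|| > R, scale = R/||x|| = 2/7.983598 = 0.250514, proj(x) = scale * x
proj(x) = [-0.105967, -1.970919, 0.246406, 0.208678]
Step 3: Dot product.
a^T * proj(x) = 5*(-0.105967) + 1*(-1.970919) + 2*0.246406 - 2*0.208678 = -2.4253


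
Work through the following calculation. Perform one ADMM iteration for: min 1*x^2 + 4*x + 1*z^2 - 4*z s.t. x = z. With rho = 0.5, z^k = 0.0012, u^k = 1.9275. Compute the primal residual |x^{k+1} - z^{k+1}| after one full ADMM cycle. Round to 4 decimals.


ADMM iteration with rho = 0.5, z^k = 0.0012, u^k = 1.9275
Step 1: x-update.
Minimize 1*x^2 + 4*x + (0.5/2)*(x - 0.0012 + 1.9275)^2
FOC: (2*1 + 0.5)*x = -4 + 0.5*(0.0012 - 1.9275)
x^{k+1} = -1.9853
Step 2: z-update.
Minimize 1*z^2 - 4*z + (0.5/2)*(-1.9853 - z + 1.9275)^2
FOC: (2*1 + 0.5)*z = 4 + 0.5*(-1.9853 + 1.9275)
z^{k+1} = 1.5884
Step 3: u-update.
u^{k+1} = 1.9275 - 1.9853 - 1.5884 = -1.6462
Step 4: Primal residual = |-1.9853 - 1.5884| = 3.5737


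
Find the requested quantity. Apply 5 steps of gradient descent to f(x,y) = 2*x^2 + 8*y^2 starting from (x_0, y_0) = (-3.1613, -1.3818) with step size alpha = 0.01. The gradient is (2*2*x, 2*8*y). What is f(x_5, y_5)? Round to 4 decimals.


Gradient descent on f(x,y) = 2*x^2 + 8*y^2.
Starting point: (-3.1613, -1.3818), alpha = 0.01
Step 1: grad_x = 2*2*-3.1613 = -12.6452, grad_y = 2*8*-1.3818 = -22.1088
  x_1 = -3.1613 - 0.01*-12.6452 = -3.0348
  y_1 = -1.3818 - 0.01*-22.1088 = -1.1607
Step 2: grad_x = 2*2*-3.0348 = -12.1394, grad_y = 2*8*-1.1607 = -18.5714
  x_2 = -3.0348 - 0.01*-12.1394 = -2.9135
  y_2 = -1.1607 - 0.01*-18.5714 = -0.975
Step 3: grad_x = 2*2*-2.9135 = -11.6538, grad_y = 2*8*-0.975 = -15.6
  x_3 = -2.9135 - 0.01*-11.6538 = -2.7969
  y_3 = -0.975 - 0.01*-15.6 = -0.819
Step 4: grad_x = 2*2*-2.7969 = -11.1877, grad_y = 2*8*-0.819 = -13.104
  x_4 = -2.7969 - 0.01*-11.1877 = -2.685
  y_4 = -0.819 - 0.01*-13.104 = -0.688
Step 5: grad_x = 2*2*-2.685 = -10.7402, grad_y = 2*8*-0.688 = -11.0073
  x_5 = -2.685 - 0.01*-10.7402 = -2.5776
  y_5 = -0.688 - 0.01*-11.0073 = -0.5779
f(-2.5776, -0.5779) = 2*(-2.5776)^2 + 8*(-0.5779)^2 = 15.96
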